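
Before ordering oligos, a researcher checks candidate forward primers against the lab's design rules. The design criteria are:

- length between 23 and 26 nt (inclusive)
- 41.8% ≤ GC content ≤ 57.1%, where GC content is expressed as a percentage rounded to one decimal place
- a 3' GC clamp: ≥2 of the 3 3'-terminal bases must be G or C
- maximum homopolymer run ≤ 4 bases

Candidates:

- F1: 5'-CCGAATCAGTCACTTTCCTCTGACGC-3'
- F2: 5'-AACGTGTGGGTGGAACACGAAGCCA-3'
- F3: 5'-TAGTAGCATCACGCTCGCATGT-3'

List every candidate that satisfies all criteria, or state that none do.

F1 and F2.

F1 (26 nt, A=5 T=7 G=4 C=10): length 26 ✓; GC 14/26 = 53.8% ✓; 3' end CGC has 3 G/C ✓; longest run = 3 ✓ — passes.
F2 (25 nt, A=8 T=3 G=9 C=5): length 25 ✓; GC 14/25 = 56.0% ✓; 3' end CCA has 2 G/C ✓; longest run = 3 ✓ — passes.
F3 (22 nt, A=5 T=6 G=5 C=6): length 22, outside 23–26 ✗; GC 11/22 = 50.0% ✓; 3' end TGT has 1 G/C, need ≥2 ✗; longest run = 1 ✓ — fails.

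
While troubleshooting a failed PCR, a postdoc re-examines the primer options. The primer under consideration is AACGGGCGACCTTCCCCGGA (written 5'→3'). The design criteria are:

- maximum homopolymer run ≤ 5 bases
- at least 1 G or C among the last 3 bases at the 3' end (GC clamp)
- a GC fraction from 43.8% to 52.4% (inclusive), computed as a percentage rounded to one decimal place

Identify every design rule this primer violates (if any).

Fails: GC content.

Base counts: A=4, T=2, G=6, C=8 (length 20).
homopolymer run: longest run = 4 ✓
GC clamp: 3' end GGA has 2 G/C ✓
GC content: GC 14/20 = 70.0%, outside 43.8–52.4% ✗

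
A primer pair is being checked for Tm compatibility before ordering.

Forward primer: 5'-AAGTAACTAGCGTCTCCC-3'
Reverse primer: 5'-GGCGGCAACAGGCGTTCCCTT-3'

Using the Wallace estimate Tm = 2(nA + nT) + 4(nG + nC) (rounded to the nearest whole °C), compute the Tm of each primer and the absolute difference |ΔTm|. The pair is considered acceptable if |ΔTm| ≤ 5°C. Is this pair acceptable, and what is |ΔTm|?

Forward: A=5 T=4 G=3 C=6 → Tm = 2·9 + 4·9 = 54°C.
Reverse: A=3 T=4 G=7 C=7 → Tm = 2·7 + 4·14 = 70°C.
|ΔTm| = |54 − 70| = 16°C, > 5°C.

|ΔTm| = 16°C; the pair is not acceptable.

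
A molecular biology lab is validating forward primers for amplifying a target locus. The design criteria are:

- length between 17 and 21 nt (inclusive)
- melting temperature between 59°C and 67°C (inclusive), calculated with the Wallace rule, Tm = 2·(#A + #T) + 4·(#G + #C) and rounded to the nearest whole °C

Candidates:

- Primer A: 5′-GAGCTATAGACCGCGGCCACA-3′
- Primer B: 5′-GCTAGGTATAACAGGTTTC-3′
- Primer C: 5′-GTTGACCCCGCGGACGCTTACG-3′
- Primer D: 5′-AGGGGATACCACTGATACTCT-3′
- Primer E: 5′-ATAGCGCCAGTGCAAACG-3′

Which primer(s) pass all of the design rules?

Primer D only.

Primer A (21 nt, A=6 T=2 G=6 C=7): length 21 ✓; Tm = 2·8 + 4·13 = 68°C, outside 59–67°C ✗ — fails.
Primer B (19 nt, A=5 T=6 G=5 C=3): length 19 ✓; Tm = 2·11 + 4·8 = 54°C, outside 59–67°C ✗ — fails.
Primer C (22 nt, A=3 T=4 G=7 C=8): length 22, outside 17–21 ✗; Tm = 2·7 + 4·15 = 74°C, outside 59–67°C ✗ — fails.
Primer D (21 nt, A=6 T=5 G=5 C=5): length 21 ✓; Tm = 2·11 + 4·10 = 62°C ✓ — passes.
Primer E (18 nt, A=6 T=2 G=5 C=5): length 18 ✓; Tm = 2·8 + 4·10 = 56°C, outside 59–67°C ✗ — fails.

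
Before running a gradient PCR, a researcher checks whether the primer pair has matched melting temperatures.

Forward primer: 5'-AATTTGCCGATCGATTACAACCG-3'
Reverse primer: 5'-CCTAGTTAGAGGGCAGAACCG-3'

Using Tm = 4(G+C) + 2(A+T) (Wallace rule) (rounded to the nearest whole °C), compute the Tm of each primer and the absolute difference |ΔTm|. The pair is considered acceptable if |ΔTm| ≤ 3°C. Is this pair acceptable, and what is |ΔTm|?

Forward: A=7 T=6 G=4 C=6 → Tm = 2·13 + 4·10 = 66°C.
Reverse: A=6 T=3 G=7 C=5 → Tm = 2·9 + 4·12 = 66°C.
|ΔTm| = |66 − 66| = 0°C, ≤ 3°C.

|ΔTm| = 0°C; the pair is acceptable.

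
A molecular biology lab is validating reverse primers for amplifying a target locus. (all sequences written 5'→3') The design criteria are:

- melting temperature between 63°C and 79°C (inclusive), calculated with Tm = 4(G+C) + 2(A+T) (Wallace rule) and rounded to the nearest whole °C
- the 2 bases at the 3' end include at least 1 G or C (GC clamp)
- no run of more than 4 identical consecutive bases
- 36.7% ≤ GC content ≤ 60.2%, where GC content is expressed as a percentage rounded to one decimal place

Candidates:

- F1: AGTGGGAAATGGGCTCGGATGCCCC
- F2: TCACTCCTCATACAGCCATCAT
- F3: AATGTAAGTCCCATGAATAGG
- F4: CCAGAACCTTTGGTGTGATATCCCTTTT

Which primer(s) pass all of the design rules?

F1 (25 nt, A=5 T=4 G=10 C=6): Tm = 2·9 + 4·16 = 82°C, outside 63–79°C ✗; 3' end CC has 2 G/C ✓; longest run = 4 ✓; GC 16/25 = 64.0%, outside 36.7–60.2% ✗ — fails.
F2 (22 nt, A=6 T=6 G=1 C=9): Tm = 2·12 + 4·10 = 64°C ✓; 3' end AT has 0 G/C, need ≥1 ✗; longest run = 2 ✓; GC 10/22 = 45.5% ✓ — fails.
F3 (21 nt, A=8 T=5 G=5 C=3): Tm = 2·13 + 4·8 = 58°C, outside 63–79°C ✗; 3' end GG has 2 G/C ✓; longest run = 3 ✓; GC 8/21 = 38.1% ✓ — fails.
F4 (28 nt, A=5 T=11 G=5 C=7): Tm = 2·16 + 4·12 = 80°C, outside 63–79°C ✗; 3' end TT has 0 G/C, need ≥1 ✗; longest run = 4 ✓; GC 12/28 = 42.9% ✓ — fails.

None of the candidates satisfy all criteria.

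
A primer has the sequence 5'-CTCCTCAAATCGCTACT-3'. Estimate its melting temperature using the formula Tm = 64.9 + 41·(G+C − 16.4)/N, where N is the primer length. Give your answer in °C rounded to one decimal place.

44.6°C

Base counts: A=4, T=5, G=1, C=7; G+C = 8, N = 17.
Tm = 64.9 + 41·(8 − 16.4)/17 = 64.9 + -344.40/17 = 44.6°C.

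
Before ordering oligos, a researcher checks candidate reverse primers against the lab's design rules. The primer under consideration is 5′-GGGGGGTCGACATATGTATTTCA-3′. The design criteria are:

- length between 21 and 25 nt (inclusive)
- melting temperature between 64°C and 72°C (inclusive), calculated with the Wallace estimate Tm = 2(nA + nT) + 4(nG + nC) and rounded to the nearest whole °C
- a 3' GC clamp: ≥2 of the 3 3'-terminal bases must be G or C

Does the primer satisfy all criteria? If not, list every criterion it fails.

Fails: GC clamp.

Base counts: A=5, T=7, G=8, C=3 (length 23).
length: length 23 ✓
Tm: Tm = 2·12 + 4·11 = 68°C ✓
GC clamp: 3' end TCA has 1 G/C, need ≥2 ✗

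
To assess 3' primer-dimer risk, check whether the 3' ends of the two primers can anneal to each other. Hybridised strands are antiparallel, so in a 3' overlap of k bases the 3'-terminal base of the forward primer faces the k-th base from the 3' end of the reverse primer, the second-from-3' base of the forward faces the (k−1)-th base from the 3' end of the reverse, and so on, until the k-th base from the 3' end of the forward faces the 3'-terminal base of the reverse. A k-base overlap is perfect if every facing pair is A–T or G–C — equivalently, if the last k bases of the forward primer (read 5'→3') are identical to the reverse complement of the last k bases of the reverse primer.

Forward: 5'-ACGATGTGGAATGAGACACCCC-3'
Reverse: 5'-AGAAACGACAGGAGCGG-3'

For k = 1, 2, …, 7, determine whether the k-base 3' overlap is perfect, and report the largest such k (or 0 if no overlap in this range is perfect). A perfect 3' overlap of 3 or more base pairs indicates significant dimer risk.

Longest perfect overlap: 2 complementary base pairs; below the dimer-risk threshold (threshold 3).

Last 7 bases (5'→3') — forward …ACACCCC, reverse …GGAGCGG.
Reverse complement of the reverse primer's last 7 bases: CCGCTCC; its first k bases are the reverse complement of the reverse primer's last k bases, so a perfect k-base overlap needs the forward primer's last k bases to equal them.
Comparing (forward last k vs required): k=1: C vs C ✓; k=2: CC vs CC ✓; k=3: CCC vs CCG ✗; k=4: CCCC vs CCGC ✗; k=5: ACCCC vs CCGCT ✗; k=6: CACCCC vs CCGCTC ✗; k=7: ACACCCC vs CCGCTCC ✗.
Perfect overlaps at k = 1, 2; the largest is 2.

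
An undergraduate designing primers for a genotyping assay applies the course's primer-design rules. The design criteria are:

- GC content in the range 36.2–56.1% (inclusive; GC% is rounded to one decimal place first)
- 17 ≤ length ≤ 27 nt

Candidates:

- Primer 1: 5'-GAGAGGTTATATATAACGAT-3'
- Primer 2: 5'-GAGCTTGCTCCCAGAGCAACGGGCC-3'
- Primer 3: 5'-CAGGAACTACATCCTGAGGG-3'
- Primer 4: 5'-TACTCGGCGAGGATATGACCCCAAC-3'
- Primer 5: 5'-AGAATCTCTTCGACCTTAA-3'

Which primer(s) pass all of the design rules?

Primer 1 (20 nt, A=8 T=6 G=5 C=1): GC 6/20 = 30.0%, outside 36.2–56.1% ✗; length 20 ✓ — fails.
Primer 2 (25 nt, A=5 T=3 G=8 C=9): GC 17/25 = 68.0%, outside 36.2–56.1% ✗; length 25 ✓ — fails.
Primer 3 (20 nt, A=6 T=3 G=6 C=5): GC 11/20 = 55.0% ✓; length 20 ✓ — passes.
Primer 4 (25 nt, A=7 T=4 G=6 C=8): GC 14/25 = 56.0% ✓; length 25 ✓ — passes.
Primer 5 (19 nt, A=6 T=6 G=2 C=5): GC 7/19 = 36.8% ✓; length 19 ✓ — passes.

Primer 3, Primer 4 and Primer 5.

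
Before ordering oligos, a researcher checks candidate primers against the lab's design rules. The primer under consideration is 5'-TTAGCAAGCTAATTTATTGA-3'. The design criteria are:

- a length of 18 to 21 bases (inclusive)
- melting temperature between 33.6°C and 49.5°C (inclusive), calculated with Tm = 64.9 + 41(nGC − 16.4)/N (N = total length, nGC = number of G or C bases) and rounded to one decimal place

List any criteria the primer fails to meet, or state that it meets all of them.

Base counts: A=7, T=8, G=3, C=2 (length 20).
length: length 20 ✓
Tm: Tm = 64.9 + 41·(5 − 16.4)/20 = 41.5°C ✓

Meets all criteria.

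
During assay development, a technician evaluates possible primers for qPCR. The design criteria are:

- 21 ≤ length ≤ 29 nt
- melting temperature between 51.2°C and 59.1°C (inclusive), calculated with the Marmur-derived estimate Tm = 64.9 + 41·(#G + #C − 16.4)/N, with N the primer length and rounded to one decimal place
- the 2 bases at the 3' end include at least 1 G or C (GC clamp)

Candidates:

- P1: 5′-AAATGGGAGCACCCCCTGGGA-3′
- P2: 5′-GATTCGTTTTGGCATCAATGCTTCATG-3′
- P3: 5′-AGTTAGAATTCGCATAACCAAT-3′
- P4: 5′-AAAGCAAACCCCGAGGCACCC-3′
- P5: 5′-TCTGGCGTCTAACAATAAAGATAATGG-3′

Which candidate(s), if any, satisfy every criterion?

P1 (21 nt, A=6 T=2 G=7 C=6): length 21 ✓; Tm = 64.9 + 41·(13 − 16.4)/21 = 58.3°C ✓; 3' end GA has 1 G/C ✓ — passes.
P2 (27 nt, A=5 T=11 G=6 C=5): length 27 ✓; Tm = 64.9 + 41·(11 − 16.4)/27 = 56.7°C ✓; 3' end TG has 1 G/C ✓ — passes.
P3 (22 nt, A=9 T=6 G=3 C=4): length 22 ✓; Tm = 64.9 + 41·(7 − 16.4)/22 = 47.4°C, outside 51.2–59.1°C ✗; 3' end AT has 0 G/C, need ≥1 ✗ — fails.
P4 (21 nt, A=8 T=0 G=4 C=9): length 21 ✓; Tm = 64.9 + 41·(13 − 16.4)/21 = 58.3°C ✓; 3' end CC has 2 G/C ✓ — passes.
P5 (27 nt, A=10 T=7 G=6 C=4): length 27 ✓; Tm = 64.9 + 41·(10 − 16.4)/27 = 55.2°C ✓; 3' end GG has 2 G/C ✓ — passes.

P1, P2, P4 and P5.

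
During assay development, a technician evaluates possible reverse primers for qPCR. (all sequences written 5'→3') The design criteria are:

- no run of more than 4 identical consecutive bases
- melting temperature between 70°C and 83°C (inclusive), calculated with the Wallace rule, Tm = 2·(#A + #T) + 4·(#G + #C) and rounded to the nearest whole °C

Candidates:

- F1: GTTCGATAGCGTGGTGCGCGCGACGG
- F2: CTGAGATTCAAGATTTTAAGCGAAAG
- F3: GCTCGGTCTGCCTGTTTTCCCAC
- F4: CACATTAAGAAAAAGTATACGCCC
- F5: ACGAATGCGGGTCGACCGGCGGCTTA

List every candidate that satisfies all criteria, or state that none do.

F2 and F3.

F1 (26 nt, A=3 T=5 G=12 C=6): longest run = 2 ✓; Tm = 2·8 + 4·18 = 88°C, outside 70–83°C ✗ — fails.
F2 (26 nt, A=10 T=7 G=6 C=3): longest run = 4 ✓; Tm = 2·17 + 4·9 = 70°C ✓ — passes.
F3 (23 nt, A=1 T=8 G=5 C=9): longest run = 4 ✓; Tm = 2·9 + 4·14 = 74°C ✓ — passes.
F4 (24 nt, A=11 T=4 G=3 C=6): longest run = 5, exceeds 4 ✗; Tm = 2·15 + 4·9 = 66°C, outside 70–83°C ✗ — fails.
F5 (26 nt, A=5 T=4 G=10 C=7): longest run = 3 ✓; Tm = 2·9 + 4·17 = 86°C, outside 70–83°C ✗ — fails.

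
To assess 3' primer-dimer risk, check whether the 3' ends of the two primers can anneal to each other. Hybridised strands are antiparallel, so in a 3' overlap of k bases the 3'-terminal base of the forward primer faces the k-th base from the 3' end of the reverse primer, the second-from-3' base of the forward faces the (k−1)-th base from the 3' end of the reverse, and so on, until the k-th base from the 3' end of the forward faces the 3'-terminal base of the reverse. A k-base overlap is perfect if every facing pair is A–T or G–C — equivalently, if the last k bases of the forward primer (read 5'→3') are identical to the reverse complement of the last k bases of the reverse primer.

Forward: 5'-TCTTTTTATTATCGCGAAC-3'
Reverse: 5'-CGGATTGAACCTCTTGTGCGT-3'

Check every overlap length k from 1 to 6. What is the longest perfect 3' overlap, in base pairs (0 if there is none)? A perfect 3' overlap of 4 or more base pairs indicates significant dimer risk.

Longest perfect overlap: 2 complementary base pairs; below the dimer-risk threshold (threshold 4).

Last 6 bases (5'→3') — forward …GCGAAC, reverse …GTGCGT.
Reverse complement of the reverse primer's last 6 bases: ACGCAC; its first k bases are the reverse complement of the reverse primer's last k bases, so a perfect k-base overlap needs the forward primer's last k bases to equal them.
Comparing (forward last k vs required): k=1: C vs A ✗; k=2: AC vs AC ✓; k=3: AAC vs ACG ✗; k=4: GAAC vs ACGC ✗; k=5: CGAAC vs ACGCA ✗; k=6: GCGAAC vs ACGCAC ✗.
Only k = 2 is perfect, so the longest perfect 3' overlap is 2.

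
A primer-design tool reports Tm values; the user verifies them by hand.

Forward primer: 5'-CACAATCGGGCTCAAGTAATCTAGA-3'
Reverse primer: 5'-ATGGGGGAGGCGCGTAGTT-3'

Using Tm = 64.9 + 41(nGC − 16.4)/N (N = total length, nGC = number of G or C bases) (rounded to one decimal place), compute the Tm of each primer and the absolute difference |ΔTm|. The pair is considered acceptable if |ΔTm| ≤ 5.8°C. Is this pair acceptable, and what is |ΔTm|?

|ΔTm| = 0.6°C; the pair is acceptable.

Forward: G+C = 11, N = 25 → Tm = 64.9 + 41·(11 − 16.4)/25 = 56.0°C.
Reverse: G+C = 12, N = 19 → Tm = 64.9 + 41·(12 − 16.4)/19 = 55.4°C.
|ΔTm| = |56.0 − 55.4| = 0.6°C, ≤ 5.8°C.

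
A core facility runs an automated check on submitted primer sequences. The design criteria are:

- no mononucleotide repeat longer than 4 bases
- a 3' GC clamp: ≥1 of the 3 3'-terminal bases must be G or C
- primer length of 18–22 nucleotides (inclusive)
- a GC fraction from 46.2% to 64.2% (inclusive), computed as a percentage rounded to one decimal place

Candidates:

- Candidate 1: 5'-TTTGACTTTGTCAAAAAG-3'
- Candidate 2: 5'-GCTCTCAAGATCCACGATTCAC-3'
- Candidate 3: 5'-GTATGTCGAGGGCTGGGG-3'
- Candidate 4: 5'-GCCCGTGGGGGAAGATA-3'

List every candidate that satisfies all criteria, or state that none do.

Candidate 2 only.

Candidate 1 (18 nt, A=6 T=7 G=3 C=2): longest run = 5, exceeds 4 ✗; 3' end AAG has 1 G/C ✓; length 18 ✓; GC 5/18 = 27.8%, outside 46.2–64.2% ✗ — fails.
Candidate 2 (22 nt, A=6 T=5 G=3 C=8): longest run = 2 ✓; 3' end CAC has 2 G/C ✓; length 22 ✓; GC 11/22 = 50.0% ✓ — passes.
Candidate 3 (18 nt, A=2 T=4 G=10 C=2): longest run = 4 ✓; 3' end GGG has 3 G/C ✓; length 18 ✓; GC 12/18 = 66.7%, outside 46.2–64.2% ✗ — fails.
Candidate 4 (17 nt, A=4 T=2 G=8 C=3): longest run = 5, exceeds 4 ✗; 3' end ATA has 0 G/C, need ≥1 ✗; length 17, outside 18–22 ✗; GC 11/17 = 64.7%, outside 46.2–64.2% ✗ — fails.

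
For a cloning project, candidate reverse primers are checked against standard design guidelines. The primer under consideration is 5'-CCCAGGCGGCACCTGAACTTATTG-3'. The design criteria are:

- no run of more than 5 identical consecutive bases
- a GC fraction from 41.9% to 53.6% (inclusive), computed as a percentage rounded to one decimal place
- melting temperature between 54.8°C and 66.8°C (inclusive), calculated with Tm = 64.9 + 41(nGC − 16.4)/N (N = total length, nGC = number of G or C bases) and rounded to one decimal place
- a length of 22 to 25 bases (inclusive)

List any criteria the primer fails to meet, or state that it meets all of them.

Base counts: A=5, T=5, G=6, C=8 (length 24).
homopolymer run: longest run = 3 ✓
GC content: GC 14/24 = 58.3%, outside 41.9–53.6% ✗
Tm: Tm = 64.9 + 41·(14 − 16.4)/24 = 60.8°C ✓
length: length 24 ✓

Fails: GC content.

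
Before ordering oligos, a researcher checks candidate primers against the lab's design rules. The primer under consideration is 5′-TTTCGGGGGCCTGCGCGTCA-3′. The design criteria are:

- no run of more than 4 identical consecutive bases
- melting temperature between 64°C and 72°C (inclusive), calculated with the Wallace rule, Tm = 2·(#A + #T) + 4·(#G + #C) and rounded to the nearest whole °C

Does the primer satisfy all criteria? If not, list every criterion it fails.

Base counts: A=1, T=5, G=8, C=6 (length 20).
homopolymer run: longest run = 5, exceeds 4 ✗
Tm: Tm = 2·6 + 4·14 = 68°C ✓

Fails: homopolymer run.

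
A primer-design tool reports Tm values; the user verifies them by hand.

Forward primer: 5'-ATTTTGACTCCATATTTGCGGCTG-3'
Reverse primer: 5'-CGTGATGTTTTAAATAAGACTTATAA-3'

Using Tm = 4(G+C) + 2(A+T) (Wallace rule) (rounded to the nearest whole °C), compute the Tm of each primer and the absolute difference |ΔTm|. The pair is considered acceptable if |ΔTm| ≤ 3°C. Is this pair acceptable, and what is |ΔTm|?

Forward: A=4 T=10 G=5 C=5 → Tm = 2·14 + 4·10 = 68°C.
Reverse: A=10 T=10 G=4 C=2 → Tm = 2·20 + 4·6 = 64°C.
|ΔTm| = |68 − 64| = 4°C, > 3°C.

|ΔTm| = 4°C; the pair is not acceptable.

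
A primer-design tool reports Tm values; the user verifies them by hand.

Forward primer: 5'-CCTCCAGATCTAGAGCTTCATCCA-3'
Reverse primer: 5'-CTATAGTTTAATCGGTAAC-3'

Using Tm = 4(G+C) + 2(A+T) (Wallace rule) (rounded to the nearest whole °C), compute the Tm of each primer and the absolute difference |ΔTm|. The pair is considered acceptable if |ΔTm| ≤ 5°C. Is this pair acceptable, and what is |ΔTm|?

|ΔTm| = 22°C; the pair is not acceptable.

Forward: A=6 T=6 G=3 C=9 → Tm = 2·12 + 4·12 = 72°C.
Reverse: A=6 T=7 G=3 C=3 → Tm = 2·13 + 4·6 = 50°C.
|ΔTm| = |72 − 50| = 22°C, > 5°C.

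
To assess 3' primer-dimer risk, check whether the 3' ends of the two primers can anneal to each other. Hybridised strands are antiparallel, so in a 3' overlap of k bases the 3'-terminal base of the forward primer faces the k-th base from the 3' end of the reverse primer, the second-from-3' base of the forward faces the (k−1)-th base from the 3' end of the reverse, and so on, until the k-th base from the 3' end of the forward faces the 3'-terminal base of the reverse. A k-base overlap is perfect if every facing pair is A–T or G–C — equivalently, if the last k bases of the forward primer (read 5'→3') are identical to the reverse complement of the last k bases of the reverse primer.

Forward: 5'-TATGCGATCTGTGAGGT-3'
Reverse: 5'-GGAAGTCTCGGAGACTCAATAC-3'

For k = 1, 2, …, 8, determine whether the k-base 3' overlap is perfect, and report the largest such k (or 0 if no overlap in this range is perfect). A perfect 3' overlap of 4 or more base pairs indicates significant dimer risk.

Longest perfect overlap: 2 complementary base pairs; below the dimer-risk threshold (threshold 4).

Last 8 bases (5'→3') — forward …TGTGAGGT, reverse …CTCAATAC.
Reverse complement of the reverse primer's last 8 bases: GTATTGAG; its first k bases are the reverse complement of the reverse primer's last k bases, so a perfect k-base overlap needs the forward primer's last k bases to equal them.
Comparing (forward last k vs required): k=1: T vs G ✗; k=2: GT vs GT ✓; k=3: GGT vs GTA ✗; k=4: AGGT vs GTAT ✗; k=5: GAGGT vs GTATT ✗; k=6: TGAGGT vs GTATTG ✗; k=7: GTGAGGT vs GTATTGA ✗; k=8: TGTGAGGT vs GTATTGAG ✗.
Only k = 2 is perfect, so the longest perfect 3' overlap is 2.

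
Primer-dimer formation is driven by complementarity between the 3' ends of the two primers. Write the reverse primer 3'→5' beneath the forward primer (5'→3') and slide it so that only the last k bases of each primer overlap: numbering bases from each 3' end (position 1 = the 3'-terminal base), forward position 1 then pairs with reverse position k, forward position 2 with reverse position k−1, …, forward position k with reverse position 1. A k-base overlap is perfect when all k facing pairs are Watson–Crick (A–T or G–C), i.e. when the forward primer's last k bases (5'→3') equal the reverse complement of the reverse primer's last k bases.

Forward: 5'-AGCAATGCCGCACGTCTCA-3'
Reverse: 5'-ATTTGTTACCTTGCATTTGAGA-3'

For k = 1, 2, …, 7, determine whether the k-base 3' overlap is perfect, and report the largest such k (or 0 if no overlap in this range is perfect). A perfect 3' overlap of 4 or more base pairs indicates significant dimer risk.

Last 7 bases (5'→3') — forward …CGTCTCA, reverse …TTTGAGA.
Reverse complement of the reverse primer's last 7 bases: TCTCAAA; its first k bases are the reverse complement of the reverse primer's last k bases, so a perfect k-base overlap needs the forward primer's last k bases to equal them.
Comparing (forward last k vs required): k=1: A vs T ✗; k=2: CA vs TC ✗; k=3: TCA vs TCT ✗; k=4: CTCA vs TCTC ✗; k=5: TCTCA vs TCTCA ✓; k=6: GTCTCA vs TCTCAA ✗; k=7: CGTCTCA vs TCTCAAA ✗.
Only k = 5 is perfect, so the longest perfect 3' overlap is 5.

Longest perfect overlap: 5 complementary base pairs; significant dimer risk (threshold 4).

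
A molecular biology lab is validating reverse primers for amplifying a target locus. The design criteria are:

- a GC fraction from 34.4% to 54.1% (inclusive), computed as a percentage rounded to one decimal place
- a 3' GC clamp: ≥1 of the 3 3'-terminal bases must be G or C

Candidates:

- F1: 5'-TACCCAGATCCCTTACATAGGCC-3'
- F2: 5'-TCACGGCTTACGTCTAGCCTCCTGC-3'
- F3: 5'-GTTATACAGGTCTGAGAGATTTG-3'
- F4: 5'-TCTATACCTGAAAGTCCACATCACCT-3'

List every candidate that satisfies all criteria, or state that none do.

F1, F3 and F4.

F1 (23 nt, A=6 T=5 G=3 C=9): GC 12/23 = 52.2% ✓; 3' end GCC has 3 G/C ✓ — passes.
F2 (25 nt, A=3 T=7 G=5 C=10): GC 15/25 = 60.0%, outside 34.4–54.1% ✗; 3' end TGC has 2 G/C ✓ — fails.
F3 (23 nt, A=6 T=8 G=7 C=2): GC 9/23 = 39.1% ✓; 3' end TTG has 1 G/C ✓ — passes.
F4 (26 nt, A=8 T=7 G=2 C=9): GC 11/26 = 42.3% ✓; 3' end CCT has 2 G/C ✓ — passes.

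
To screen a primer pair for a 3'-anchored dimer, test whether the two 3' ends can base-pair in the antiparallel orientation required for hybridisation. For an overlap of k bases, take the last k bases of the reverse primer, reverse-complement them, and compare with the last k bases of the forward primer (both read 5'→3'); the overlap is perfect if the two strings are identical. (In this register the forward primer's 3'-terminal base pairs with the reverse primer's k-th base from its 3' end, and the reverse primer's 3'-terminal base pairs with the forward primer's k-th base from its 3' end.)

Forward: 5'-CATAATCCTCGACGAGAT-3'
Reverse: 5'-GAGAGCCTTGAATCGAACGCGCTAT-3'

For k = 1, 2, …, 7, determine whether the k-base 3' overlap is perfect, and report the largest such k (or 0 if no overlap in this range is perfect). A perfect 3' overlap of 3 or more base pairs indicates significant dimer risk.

Last 7 bases (5'→3') — forward …ACGAGAT, reverse …GCGCTAT.
Reverse complement of the reverse primer's last 7 bases: ATAGCGC; its first k bases are the reverse complement of the reverse primer's last k bases, so a perfect k-base overlap needs the forward primer's last k bases to equal them.
Comparing (forward last k vs required): k=1: T vs A ✗; k=2: AT vs AT ✓; k=3: GAT vs ATA ✗; k=4: AGAT vs ATAG ✗; k=5: GAGAT vs ATAGC ✗; k=6: CGAGAT vs ATAGCG ✗; k=7: ACGAGAT vs ATAGCGC ✗.
Only k = 2 is perfect, so the longest perfect 3' overlap is 2.

Longest perfect overlap: 2 complementary base pairs; below the dimer-risk threshold (threshold 3).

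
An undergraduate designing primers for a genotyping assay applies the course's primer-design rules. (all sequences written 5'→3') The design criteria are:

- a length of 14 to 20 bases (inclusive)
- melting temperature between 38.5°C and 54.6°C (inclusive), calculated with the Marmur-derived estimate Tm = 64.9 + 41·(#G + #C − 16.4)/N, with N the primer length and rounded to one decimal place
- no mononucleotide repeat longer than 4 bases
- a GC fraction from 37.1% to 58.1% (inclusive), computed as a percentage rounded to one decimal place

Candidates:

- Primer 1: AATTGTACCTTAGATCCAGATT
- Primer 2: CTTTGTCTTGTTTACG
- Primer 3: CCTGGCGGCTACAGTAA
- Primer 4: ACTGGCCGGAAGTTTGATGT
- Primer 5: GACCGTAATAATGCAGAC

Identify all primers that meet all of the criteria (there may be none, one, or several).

Primer 1 (22 nt, A=7 T=8 G=3 C=4): length 22, outside 14–20 ✗; Tm = 64.9 + 41·(7 − 16.4)/22 = 47.4°C ✓; longest run = 2 ✓; GC 7/22 = 31.8%, outside 37.1–58.1% ✗ — fails.
Primer 2 (16 nt, A=1 T=9 G=3 C=3): length 16 ✓; Tm = 64.9 + 41·(6 − 16.4)/16 = 38.3°C, outside 38.5–54.6°C ✗; longest run = 3 ✓; GC 6/16 = 37.5% ✓ — fails.
Primer 3 (17 nt, A=4 T=3 G=5 C=5): length 17 ✓; Tm = 64.9 + 41·(10 − 16.4)/17 = 49.5°C ✓; longest run = 2 ✓; GC 10/17 = 58.8%, outside 37.1–58.1% ✗ — fails.
Primer 4 (20 nt, A=4 T=6 G=7 C=3): length 20 ✓; Tm = 64.9 + 41·(10 − 16.4)/20 = 51.8°C ✓; longest run = 3 ✓; GC 10/20 = 50.0% ✓ — passes.
Primer 5 (18 nt, A=7 T=3 G=4 C=4): length 18 ✓; Tm = 64.9 + 41·(8 − 16.4)/18 = 45.8°C ✓; longest run = 2 ✓; GC 8/18 = 44.4% ✓ — passes.

Primer 4 and Primer 5.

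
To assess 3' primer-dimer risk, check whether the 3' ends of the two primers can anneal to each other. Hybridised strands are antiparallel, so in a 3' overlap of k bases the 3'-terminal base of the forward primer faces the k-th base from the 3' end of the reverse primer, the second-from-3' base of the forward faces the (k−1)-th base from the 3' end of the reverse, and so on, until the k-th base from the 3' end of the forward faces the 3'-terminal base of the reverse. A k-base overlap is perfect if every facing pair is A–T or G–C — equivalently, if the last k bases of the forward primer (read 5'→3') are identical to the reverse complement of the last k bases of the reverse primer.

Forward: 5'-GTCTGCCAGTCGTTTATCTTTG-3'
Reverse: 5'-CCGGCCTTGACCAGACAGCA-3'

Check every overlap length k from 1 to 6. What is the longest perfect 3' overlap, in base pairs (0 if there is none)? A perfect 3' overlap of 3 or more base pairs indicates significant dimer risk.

Longest perfect overlap: 2 complementary base pairs; below the dimer-risk threshold (threshold 3).

Last 6 bases (5'→3') — forward …TCTTTG, reverse …ACAGCA.
Reverse complement of the reverse primer's last 6 bases: TGCTGT; its first k bases are the reverse complement of the reverse primer's last k bases, so a perfect k-base overlap needs the forward primer's last k bases to equal them.
Comparing (forward last k vs required): k=1: G vs T ✗; k=2: TG vs TG ✓; k=3: TTG vs TGC ✗; k=4: TTTG vs TGCT ✗; k=5: CTTTG vs TGCTG ✗; k=6: TCTTTG vs TGCTGT ✗.
Only k = 2 is perfect, so the longest perfect 3' overlap is 2.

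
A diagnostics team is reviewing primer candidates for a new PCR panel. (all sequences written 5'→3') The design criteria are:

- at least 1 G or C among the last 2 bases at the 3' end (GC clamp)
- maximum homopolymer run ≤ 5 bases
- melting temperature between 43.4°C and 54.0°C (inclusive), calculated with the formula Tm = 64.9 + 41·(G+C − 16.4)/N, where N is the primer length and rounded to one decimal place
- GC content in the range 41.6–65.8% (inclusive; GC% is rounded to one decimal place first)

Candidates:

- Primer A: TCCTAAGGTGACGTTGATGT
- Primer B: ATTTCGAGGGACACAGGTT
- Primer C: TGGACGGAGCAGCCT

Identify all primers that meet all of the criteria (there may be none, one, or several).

Primer A only.

Primer A (20 nt, A=4 T=7 G=6 C=3): 3' end GT has 1 G/C ✓; longest run = 2 ✓; Tm = 64.9 + 41·(9 − 16.4)/20 = 49.7°C ✓; GC 9/20 = 45.0% ✓ — passes.
Primer B (19 nt, A=5 T=5 G=6 C=3): 3' end TT has 0 G/C, need ≥1 ✗; longest run = 3 ✓; Tm = 64.9 + 41·(9 − 16.4)/19 = 48.9°C ✓; GC 9/19 = 47.4% ✓ — fails.
Primer C (15 nt, A=3 T=2 G=6 C=4): 3' end CT has 1 G/C ✓; longest run = 2 ✓; Tm = 64.9 + 41·(10 − 16.4)/15 = 47.4°C ✓; GC 10/15 = 66.7%, outside 41.6–65.8% ✗ — fails.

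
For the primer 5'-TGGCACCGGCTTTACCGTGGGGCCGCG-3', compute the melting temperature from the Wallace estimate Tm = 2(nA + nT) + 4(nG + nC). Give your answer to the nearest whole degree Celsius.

94°C

Base counts: A=2, T=5, G=11, C=9 (length 27).
Tm = 2·(2+5) + 4·(11+9) = 2·7 + 4·20 = 14 + 80 = 94°C.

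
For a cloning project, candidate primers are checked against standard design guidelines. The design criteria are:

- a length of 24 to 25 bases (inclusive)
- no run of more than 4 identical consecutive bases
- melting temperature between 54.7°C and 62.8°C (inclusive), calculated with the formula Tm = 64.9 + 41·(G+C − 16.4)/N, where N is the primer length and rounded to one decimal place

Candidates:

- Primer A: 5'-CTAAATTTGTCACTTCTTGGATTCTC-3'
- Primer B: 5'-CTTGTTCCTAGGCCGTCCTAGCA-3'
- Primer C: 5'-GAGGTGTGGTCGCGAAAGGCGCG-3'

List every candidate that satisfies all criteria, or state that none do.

None of the candidates satisfy all criteria.

Primer A (26 nt, A=5 T=12 G=3 C=6): length 26, outside 24–25 ✗; longest run = 3 ✓; Tm = 64.9 + 41·(9 − 16.4)/26 = 53.2°C, outside 54.7–62.8°C ✗ — fails.
Primer B (23 nt, A=3 T=7 G=5 C=8): length 23, outside 24–25 ✗; longest run = 2 ✓; Tm = 64.9 + 41·(13 − 16.4)/23 = 58.8°C ✓ — fails.
Primer C (23 nt, A=4 T=3 G=12 C=4): length 23, outside 24–25 ✗; longest run = 3 ✓; Tm = 64.9 + 41·(16 − 16.4)/23 = 64.2°C, outside 54.7–62.8°C ✗ — fails.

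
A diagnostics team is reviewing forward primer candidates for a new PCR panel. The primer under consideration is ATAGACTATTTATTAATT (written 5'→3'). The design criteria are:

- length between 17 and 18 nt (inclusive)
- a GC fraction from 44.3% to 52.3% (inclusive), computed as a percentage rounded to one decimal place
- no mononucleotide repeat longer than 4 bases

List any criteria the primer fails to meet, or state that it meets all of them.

Fails: GC content.

Base counts: A=7, T=9, G=1, C=1 (length 18).
length: length 18 ✓
GC content: GC 2/18 = 11.1%, outside 44.3–52.3% ✗
homopolymer run: longest run = 3 ✓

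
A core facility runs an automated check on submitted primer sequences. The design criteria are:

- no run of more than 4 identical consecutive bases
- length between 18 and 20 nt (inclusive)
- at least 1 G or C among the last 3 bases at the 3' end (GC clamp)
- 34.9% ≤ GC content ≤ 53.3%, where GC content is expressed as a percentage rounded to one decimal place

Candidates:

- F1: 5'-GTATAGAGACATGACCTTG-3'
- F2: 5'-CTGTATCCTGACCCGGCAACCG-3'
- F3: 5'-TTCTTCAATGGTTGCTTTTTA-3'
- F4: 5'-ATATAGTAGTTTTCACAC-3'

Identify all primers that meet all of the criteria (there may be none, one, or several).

F1 (19 nt, A=6 T=5 G=5 C=3): longest run = 2 ✓; length 19 ✓; 3' end TTG has 1 G/C ✓; GC 8/19 = 42.1% ✓ — passes.
F2 (22 nt, A=4 T=4 G=5 C=9): longest run = 3 ✓; length 22, outside 18–20 ✗; 3' end CCG has 3 G/C ✓; GC 14/22 = 63.6%, outside 34.9–53.3% ✗ — fails.
F3 (21 nt, A=3 T=12 G=3 C=3): longest run = 5, exceeds 4 ✗; length 21, outside 18–20 ✗; 3' end TTA has 0 G/C, need ≥1 ✗; GC 6/21 = 28.6%, outside 34.9–53.3% ✗ — fails.
F4 (18 nt, A=6 T=7 G=2 C=3): longest run = 4 ✓; length 18 ✓; 3' end CAC has 2 G/C ✓; GC 5/18 = 27.8%, outside 34.9–53.3% ✗ — fails.

F1 only.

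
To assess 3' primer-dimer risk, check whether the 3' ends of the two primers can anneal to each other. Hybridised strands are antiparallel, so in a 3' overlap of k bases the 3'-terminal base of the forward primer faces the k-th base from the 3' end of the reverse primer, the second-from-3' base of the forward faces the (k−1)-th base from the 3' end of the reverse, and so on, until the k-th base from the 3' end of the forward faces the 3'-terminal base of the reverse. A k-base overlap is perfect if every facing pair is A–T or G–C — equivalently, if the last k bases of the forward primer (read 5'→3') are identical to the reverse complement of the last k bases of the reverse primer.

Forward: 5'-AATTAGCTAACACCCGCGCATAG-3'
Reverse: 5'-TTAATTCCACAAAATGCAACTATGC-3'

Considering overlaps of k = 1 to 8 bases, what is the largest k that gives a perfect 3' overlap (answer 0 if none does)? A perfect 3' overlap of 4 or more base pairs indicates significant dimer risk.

Last 8 bases (5'→3') — forward …GCGCATAG, reverse …AACTATGC.
Reverse complement of the reverse primer's last 8 bases: GCATAGTT; its first k bases are the reverse complement of the reverse primer's last k bases, so a perfect k-base overlap needs the forward primer's last k bases to equal them.
Comparing (forward last k vs required): k=1: G vs G ✓; k=2: AG vs GC ✗; k=3: TAG vs GCA ✗; k=4: ATAG vs GCAT ✗; k=5: CATAG vs GCATA ✗; k=6: GCATAG vs GCATAG ✓; k=7: CGCATAG vs GCATAGT ✗; k=8: GCGCATAG vs GCATAGTT ✗.
Perfect overlaps at k = 1, 6; the largest is 6.

Longest perfect overlap: 6 complementary base pairs; significant dimer risk (threshold 4).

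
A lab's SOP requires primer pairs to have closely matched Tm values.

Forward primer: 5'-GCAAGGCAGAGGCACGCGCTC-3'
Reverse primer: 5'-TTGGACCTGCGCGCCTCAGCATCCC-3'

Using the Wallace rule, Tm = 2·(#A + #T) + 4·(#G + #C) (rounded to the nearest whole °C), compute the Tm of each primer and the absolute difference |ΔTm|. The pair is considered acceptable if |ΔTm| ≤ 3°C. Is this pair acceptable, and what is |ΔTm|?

|ΔTm| = 12°C; the pair is not acceptable.

Forward: A=5 T=1 G=8 C=7 → Tm = 2·6 + 4·15 = 72°C.
Reverse: A=3 T=5 G=6 C=11 → Tm = 2·8 + 4·17 = 84°C.
|ΔTm| = |72 − 84| = 12°C, > 3°C.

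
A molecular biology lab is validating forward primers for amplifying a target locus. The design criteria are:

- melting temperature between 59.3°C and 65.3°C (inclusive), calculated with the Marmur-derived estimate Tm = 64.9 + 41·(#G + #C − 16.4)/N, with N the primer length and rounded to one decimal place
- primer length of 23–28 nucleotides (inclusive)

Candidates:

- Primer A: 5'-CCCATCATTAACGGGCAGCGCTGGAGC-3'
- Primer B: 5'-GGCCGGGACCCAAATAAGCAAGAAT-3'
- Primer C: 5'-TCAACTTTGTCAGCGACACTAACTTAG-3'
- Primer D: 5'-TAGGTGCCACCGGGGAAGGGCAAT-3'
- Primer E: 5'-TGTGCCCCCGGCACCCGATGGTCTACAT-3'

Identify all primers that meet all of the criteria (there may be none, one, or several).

Primer B and Primer D.

Primer A (27 nt, A=6 T=4 G=8 C=9): Tm = 64.9 + 41·(17 − 16.4)/27 = 65.8°C, outside 59.3–65.3°C ✗; length 27 ✓ — fails.
Primer B (25 nt, A=10 T=2 G=7 C=6): Tm = 64.9 + 41·(13 − 16.4)/25 = 59.3°C ✓; length 25 ✓ — passes.
Primer C (27 nt, A=8 T=8 G=4 C=7): Tm = 64.9 + 41·(11 − 16.4)/27 = 56.7°C, outside 59.3–65.3°C ✗; length 27 ✓ — fails.
Primer D (24 nt, A=6 T=3 G=10 C=5): Tm = 64.9 + 41·(15 − 16.4)/24 = 62.5°C ✓; length 24 ✓ — passes.
Primer E (28 nt, A=4 T=6 G=7 C=11): Tm = 64.9 + 41·(18 − 16.4)/28 = 67.2°C, outside 59.3–65.3°C ✗; length 28 ✓ — fails.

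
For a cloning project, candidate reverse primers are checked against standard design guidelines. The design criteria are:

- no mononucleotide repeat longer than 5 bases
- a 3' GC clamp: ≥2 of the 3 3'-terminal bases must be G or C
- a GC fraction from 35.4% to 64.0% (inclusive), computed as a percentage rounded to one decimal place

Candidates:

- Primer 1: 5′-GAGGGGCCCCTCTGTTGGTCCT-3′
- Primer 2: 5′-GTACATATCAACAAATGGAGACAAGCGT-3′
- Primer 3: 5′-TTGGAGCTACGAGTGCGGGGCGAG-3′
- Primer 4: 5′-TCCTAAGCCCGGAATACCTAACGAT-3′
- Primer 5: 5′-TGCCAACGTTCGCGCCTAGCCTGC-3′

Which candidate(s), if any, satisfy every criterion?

Primer 2 only.

Primer 1 (22 nt, A=1 T=6 G=8 C=7): longest run = 4 ✓; 3' end CCT has 2 G/C ✓; GC 15/22 = 68.2%, outside 35.4–64.0% ✗ — fails.
Primer 2 (28 nt, A=12 T=5 G=6 C=5): longest run = 3 ✓; 3' end CGT has 2 G/C ✓; GC 11/28 = 39.3% ✓ — passes.
Primer 3 (24 nt, A=4 T=4 G=12 C=4): longest run = 4 ✓; 3' end GAG has 2 G/C ✓; GC 16/24 = 66.7%, outside 35.4–64.0% ✗ — fails.
Primer 4 (25 nt, A=8 T=5 G=4 C=8): longest run = 3 ✓; 3' end GAT has 1 G/C, need ≥2 ✗; GC 12/25 = 48.0% ✓ — fails.
Primer 5 (24 nt, A=3 T=5 G=6 C=10): longest run = 2 ✓; 3' end TGC has 2 G/C ✓; GC 16/24 = 66.7%, outside 35.4–64.0% ✗ — fails.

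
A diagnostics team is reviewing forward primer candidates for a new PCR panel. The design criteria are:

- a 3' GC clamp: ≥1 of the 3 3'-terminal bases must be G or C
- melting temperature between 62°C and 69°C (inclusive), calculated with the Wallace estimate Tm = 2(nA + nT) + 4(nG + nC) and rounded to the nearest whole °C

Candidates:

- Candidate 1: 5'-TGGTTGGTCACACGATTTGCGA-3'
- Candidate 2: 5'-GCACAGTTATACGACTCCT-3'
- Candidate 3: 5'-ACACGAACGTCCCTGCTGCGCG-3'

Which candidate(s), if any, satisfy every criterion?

Candidate 1 (22 nt, A=4 T=7 G=7 C=4): 3' end CGA has 2 G/C ✓; Tm = 2·11 + 4·11 = 66°C ✓ — passes.
Candidate 2 (19 nt, A=5 T=5 G=3 C=6): 3' end CCT has 2 G/C ✓; Tm = 2·10 + 4·9 = 56°C, outside 62–69°C ✗ — fails.
Candidate 3 (22 nt, A=4 T=3 G=6 C=9): 3' end GCG has 3 G/C ✓; Tm = 2·7 + 4·15 = 74°C, outside 62–69°C ✗ — fails.

Candidate 1 only.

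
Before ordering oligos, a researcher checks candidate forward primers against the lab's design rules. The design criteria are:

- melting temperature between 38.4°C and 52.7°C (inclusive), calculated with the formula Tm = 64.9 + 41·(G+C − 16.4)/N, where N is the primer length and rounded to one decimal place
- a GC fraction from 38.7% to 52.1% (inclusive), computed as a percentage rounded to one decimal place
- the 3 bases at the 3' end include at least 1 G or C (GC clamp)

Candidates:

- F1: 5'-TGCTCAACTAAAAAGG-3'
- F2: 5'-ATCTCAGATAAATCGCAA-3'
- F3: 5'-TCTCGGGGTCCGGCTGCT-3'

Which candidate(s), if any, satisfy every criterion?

None of the candidates satisfy all criteria.

F1 (16 nt, A=7 T=3 G=3 C=3): Tm = 64.9 + 41·(6 − 16.4)/16 = 38.3°C, outside 38.4–52.7°C ✗; GC 6/16 = 37.5%, outside 38.7–52.1% ✗; 3' end AGG has 2 G/C ✓ — fails.
F2 (18 nt, A=8 T=4 G=2 C=4): Tm = 64.9 + 41·(6 − 16.4)/18 = 41.2°C ✓; GC 6/18 = 33.3%, outside 38.7–52.1% ✗; 3' end CAA has 1 G/C ✓ — fails.
F3 (18 nt, A=0 T=5 G=7 C=6): Tm = 64.9 + 41·(13 − 16.4)/18 = 57.2°C, outside 38.4–52.7°C ✗; GC 13/18 = 72.2%, outside 38.7–52.1% ✗; 3' end GCT has 2 G/C ✓ — fails.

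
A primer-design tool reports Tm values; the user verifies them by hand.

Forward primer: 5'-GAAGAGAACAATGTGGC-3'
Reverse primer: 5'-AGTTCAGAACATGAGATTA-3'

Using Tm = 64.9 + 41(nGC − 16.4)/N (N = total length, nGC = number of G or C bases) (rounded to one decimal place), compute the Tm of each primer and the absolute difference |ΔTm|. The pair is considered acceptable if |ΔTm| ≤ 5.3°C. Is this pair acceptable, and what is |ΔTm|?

|ΔTm| = 2.1°C; the pair is acceptable.

Forward: G+C = 8, N = 17 → Tm = 64.9 + 41·(8 − 16.4)/17 = 44.6°C.
Reverse: G+C = 6, N = 19 → Tm = 64.9 + 41·(6 − 16.4)/19 = 42.5°C.
|ΔTm| = |44.6 − 42.5| = 2.1°C, ≤ 5.3°C.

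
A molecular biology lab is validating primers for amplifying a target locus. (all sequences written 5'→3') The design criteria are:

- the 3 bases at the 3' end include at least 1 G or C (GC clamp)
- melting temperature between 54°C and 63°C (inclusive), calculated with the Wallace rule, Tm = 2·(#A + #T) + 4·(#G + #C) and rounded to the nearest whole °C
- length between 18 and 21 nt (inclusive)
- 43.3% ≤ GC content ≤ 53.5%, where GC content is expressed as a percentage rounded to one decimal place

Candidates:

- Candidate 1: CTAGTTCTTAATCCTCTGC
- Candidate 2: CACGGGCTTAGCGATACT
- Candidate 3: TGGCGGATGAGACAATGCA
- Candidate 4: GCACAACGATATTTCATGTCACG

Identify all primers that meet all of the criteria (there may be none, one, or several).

Candidate 3 only.

Candidate 1 (19 nt, A=3 T=8 G=2 C=6): 3' end TGC has 2 G/C ✓; Tm = 2·11 + 4·8 = 54°C ✓; length 19 ✓; GC 8/19 = 42.1%, outside 43.3–53.5% ✗ — fails.
Candidate 2 (18 nt, A=4 T=4 G=5 C=5): 3' end ACT has 1 G/C ✓; Tm = 2·8 + 4·10 = 56°C ✓; length 18 ✓; GC 10/18 = 55.6%, outside 43.3–53.5% ✗ — fails.
Candidate 3 (19 nt, A=6 T=3 G=7 C=3): 3' end GCA has 2 G/C ✓; Tm = 2·9 + 4·10 = 58°C ✓; length 19 ✓; GC 10/19 = 52.6% ✓ — passes.
Candidate 4 (23 nt, A=7 T=6 G=4 C=6): 3' end ACG has 2 G/C ✓; Tm = 2·13 + 4·10 = 66°C, outside 54–63°C ✗; length 23, outside 18–21 ✗; GC 10/23 = 43.5% ✓ — fails.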